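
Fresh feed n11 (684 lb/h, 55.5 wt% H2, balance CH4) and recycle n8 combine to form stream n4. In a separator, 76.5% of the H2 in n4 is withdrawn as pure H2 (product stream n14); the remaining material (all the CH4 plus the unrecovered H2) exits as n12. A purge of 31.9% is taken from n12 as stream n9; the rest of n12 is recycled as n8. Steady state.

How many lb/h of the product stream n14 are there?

345.7 lb/h

H2 in n4: m_A = 684×0.555 + (1−0.319)·(1−0.765)·m_A, so m_A = 379.62/0.8400 = 451.95 lb/h.
Product n14 = 0.765×451.95 = 345.74 lb/h.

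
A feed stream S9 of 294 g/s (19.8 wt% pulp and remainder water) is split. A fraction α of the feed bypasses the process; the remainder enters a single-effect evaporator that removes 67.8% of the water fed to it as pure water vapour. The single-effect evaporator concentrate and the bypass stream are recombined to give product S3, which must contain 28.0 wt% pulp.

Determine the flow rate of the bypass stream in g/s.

135.7 g/s

All 294×0.198 = 58.212 g/s of pulp reaches S3, so S3 = 58.212/0.280 = 207.9 g/s and vapour = 86.1 g/s.
The evaporator receives (1−α)·294 of feed at 0.802 water and removes 0.678 of that water:
0.678×0.802×(1−α)×294 = 86.1
(1−α) = 86.1/159.86 = 0.5386;  α = 0.4614.
Bypass flow = 0.4614×294 = 135.66 g/s.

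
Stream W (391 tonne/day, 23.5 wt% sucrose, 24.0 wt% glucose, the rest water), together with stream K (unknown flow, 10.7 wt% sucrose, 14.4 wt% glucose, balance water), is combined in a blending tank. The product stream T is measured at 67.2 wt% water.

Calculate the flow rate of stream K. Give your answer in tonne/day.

Let K be the unknown flow. Total out = 391 + K.
water balance: 205.28 + 0.749·K = 0.672·(391 + K)
(0.749 − 0.672)·K = 0.672×391 − 205.28 = 57.477
K = 57.477 / 0.077 = 746.45 tonne/day

746.5 tonne/day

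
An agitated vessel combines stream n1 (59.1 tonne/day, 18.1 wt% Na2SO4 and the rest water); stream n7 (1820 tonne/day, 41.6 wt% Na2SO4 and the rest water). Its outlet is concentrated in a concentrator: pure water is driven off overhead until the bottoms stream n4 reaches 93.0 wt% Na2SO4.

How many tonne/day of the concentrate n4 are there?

Na2SO4 entering = 59.1×0.181 + 1820×0.416 = 767.82 tonne/day.
All Na2SO4 reports to n4, so n4 = 767.82/0.930 = 825.61 tonne/day.

825.6 tonne/day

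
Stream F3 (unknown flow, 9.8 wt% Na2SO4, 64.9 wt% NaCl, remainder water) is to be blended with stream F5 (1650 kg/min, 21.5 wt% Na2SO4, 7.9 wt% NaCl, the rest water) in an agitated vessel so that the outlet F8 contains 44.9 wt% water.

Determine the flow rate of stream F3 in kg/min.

Let F3 be the unknown flow. Total out = 1650 + F3.
water balance: 1164.9 + 0.253·F3 = 0.449·(1650 + F3)
(0.253 − 0.449)·F3 = 0.449×1650 − 1164.9 = -424.05
F3 = -424.05 / -0.196 = 2163.5 kg/min

2164 kg/min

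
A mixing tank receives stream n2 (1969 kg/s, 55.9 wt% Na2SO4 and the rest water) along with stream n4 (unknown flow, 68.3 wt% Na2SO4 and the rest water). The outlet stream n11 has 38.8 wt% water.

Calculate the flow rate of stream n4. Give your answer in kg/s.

Let n4 be the unknown flow. Total out = 1969 + n4.
water balance: 868.33 + 0.317·n4 = 0.388·(1969 + n4)
(0.317 − 0.388)·n4 = 0.388×1969 − 868.33 = -104.36
n4 = -104.36 / -0.071 = 1469.8 kg/s

1470 kg/s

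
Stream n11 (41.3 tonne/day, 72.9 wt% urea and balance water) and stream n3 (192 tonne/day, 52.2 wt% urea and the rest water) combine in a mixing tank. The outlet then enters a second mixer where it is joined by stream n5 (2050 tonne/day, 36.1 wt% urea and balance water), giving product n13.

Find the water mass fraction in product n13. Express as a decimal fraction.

0.6188

Overall, product flow = 2283.3 tonne/day.
water in = 41.3×0.271 + 192×0.478 + 2050×0.639 = 1412.9 tonne/day.
water fraction in n13 = 0.6188.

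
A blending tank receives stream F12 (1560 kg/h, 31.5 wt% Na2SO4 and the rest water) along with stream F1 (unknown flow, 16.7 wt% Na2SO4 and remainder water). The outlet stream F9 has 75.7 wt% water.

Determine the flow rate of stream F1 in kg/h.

1478 kg/h

Let F1 be the unknown flow. Total out = 1560 + F1.
water balance: 1068.6 + 0.833·F1 = 0.757·(1560 + F1)
(0.833 − 0.757)·F1 = 0.757×1560 − 1068.6 = 112.32
F1 = 112.32 / 0.076 = 1477.9 kg/h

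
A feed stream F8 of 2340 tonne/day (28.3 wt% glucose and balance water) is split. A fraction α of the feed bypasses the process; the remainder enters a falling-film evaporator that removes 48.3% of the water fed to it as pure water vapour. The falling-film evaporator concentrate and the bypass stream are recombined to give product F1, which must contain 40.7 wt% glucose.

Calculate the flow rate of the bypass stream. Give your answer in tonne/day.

281.4 tonne/day

All 2340×0.283 = 662.22 tonne/day of glucose reaches F1, so F1 = 662.22/0.407 = 1627.1 tonne/day and vapour = 712.92 tonne/day.
The evaporator receives (1−α)·2340 of feed at 0.717 water and removes 0.483 of that water:
0.483×0.717×(1−α)×2340 = 712.92
(1−α) = 712.92/810.37 = 0.8798;  α = 0.1202.
Bypass flow = 0.1202×2340 = 281.38 tonne/day.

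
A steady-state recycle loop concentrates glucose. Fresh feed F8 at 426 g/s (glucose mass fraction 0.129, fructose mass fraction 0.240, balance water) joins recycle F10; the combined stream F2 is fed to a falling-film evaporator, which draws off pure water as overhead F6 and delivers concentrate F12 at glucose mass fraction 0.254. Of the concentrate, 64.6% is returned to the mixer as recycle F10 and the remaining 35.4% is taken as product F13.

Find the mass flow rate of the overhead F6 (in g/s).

Overall glucose balance (none leaves overhead): glucose in fresh feed = glucose in product, i.e. 426×0.129 = (1−0.646)·F12·0.254.
F12 = 54.954/(0.254×0.354) = 611.17 g/s.
Recycle F10 = 0.646×611.17 = 394.82 g/s.
Combined feed F2 = 426 + 394.82 = 820.82 g/s.
Overhead F6 = F2 − F12 = 820.82 − 611.17 = 209.65 g/s.

209.6 g/s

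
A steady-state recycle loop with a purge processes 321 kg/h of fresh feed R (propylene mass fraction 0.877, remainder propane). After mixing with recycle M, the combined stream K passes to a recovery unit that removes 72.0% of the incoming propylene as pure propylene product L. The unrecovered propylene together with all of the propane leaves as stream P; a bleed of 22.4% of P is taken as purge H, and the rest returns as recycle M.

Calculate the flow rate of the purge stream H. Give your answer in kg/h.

propane enters only via R and leaves only via the purge: 321×0.123 = 0.224×(propane in P), and the recovery unit passes all propane, so propane in K = propane in P = 176.26 kg/h.
propylene in K: m_A = 321×0.877 + (1−0.224)·(1−0.720)·m_A, so m_A = 281.52/0.7827 = 359.67 kg/h.
P = (1−0.720)×359.67 + 176.26 = 276.97 kg/h.
Purge H = 0.224×276.97 = 62.041 kg/h.

62.04 kg/h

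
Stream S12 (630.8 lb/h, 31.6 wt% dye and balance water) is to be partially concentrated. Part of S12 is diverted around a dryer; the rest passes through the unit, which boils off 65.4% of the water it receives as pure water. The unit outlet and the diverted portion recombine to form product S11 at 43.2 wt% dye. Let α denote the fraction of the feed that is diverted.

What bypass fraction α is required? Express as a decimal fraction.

All 630.8×0.316 = 199.33 lb/h of dye reaches S11, so S11 = 199.33/0.432 = 461.42 lb/h and vapour = 169.38 lb/h.
The evaporator receives (1−α)·630.8 of feed at 0.684 water and removes 0.654 of that water:
0.654×0.684×(1−α)×630.8 = 169.38
(1−α) = 169.38/282.18 = 0.6003;  α = 0.3997.

0.400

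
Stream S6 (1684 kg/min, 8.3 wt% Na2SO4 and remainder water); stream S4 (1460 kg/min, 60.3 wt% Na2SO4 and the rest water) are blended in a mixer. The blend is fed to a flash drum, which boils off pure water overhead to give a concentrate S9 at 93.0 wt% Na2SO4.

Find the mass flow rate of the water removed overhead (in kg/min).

Na2SO4 entering = 1684×0.083 + 1460×0.603 = 1020.2 kg/min.
All Na2SO4 reports to S9, so S9 = 1020.2/0.930 = 1096.9 kg/min.
Total feed = 3144 kg/min; overhead = 3144 − 1096.9 = 2047.1 kg/min.

2047 kg/min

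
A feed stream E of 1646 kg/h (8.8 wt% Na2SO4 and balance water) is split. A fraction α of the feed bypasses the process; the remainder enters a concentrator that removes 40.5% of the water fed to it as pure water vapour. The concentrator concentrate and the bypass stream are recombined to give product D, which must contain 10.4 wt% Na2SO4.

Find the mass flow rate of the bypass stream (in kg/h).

All 1646×0.088 = 144.85 kg/h of Na2SO4 reaches D, so D = 144.85/0.104 = 1392.8 kg/h and vapour = 253.23 kg/h.
The evaporator receives (1−α)·1646 of feed at 0.912 water and removes 0.405 of that water:
0.405×0.912×(1−α)×1646 = 253.23
(1−α) = 253.23/607.97 = 0.4165;  α = 0.5835.
Bypass flow = 0.5835×1646 = 960.41 kg/h.

960.4 kg/h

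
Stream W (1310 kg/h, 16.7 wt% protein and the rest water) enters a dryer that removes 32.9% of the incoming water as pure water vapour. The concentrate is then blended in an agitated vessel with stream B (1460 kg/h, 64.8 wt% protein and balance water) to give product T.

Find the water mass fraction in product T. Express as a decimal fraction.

Vapour removed = 0.329×0.833×1310 = 359.01 kg/h; concentrate = 950.99 kg/h.
water reaching the mixer = 732.22 (from concentrate) + 1460×0.352 = 1246.1 kg/h.
Product flow = 950.99 + 1460 = 2411 kg/h; water fraction = 0.5169.

0.5169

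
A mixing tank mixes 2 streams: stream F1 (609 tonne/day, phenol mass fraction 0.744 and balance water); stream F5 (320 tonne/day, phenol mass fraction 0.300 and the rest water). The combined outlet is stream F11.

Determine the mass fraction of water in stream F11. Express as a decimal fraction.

Total flow out = 609 + 320 = 929 tonne/day.
water in = 609×0.256 + 320×0.700 = 379.9 tonne/day.
water mass fraction in F11 = 379.9/929 = 0.409.

0.409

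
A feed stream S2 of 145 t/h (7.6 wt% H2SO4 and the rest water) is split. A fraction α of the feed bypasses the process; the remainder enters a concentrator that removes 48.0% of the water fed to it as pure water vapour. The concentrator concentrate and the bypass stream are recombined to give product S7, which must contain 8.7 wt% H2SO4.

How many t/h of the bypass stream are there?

103.7 t/h

All 145×0.076 = 11.02 t/h of H2SO4 reaches S7, so S7 = 11.02/0.087 = 126.67 t/h and vapour = 18.333 t/h.
The evaporator receives (1−α)·145 of feed at 0.924 water and removes 0.480 of that water:
0.480×0.924×(1−α)×145 = 18.333
(1−α) = 18.333/64.31 = 0.2851;  α = 0.7149.
Bypass flow = 0.7149×145 = 103.66 t/h.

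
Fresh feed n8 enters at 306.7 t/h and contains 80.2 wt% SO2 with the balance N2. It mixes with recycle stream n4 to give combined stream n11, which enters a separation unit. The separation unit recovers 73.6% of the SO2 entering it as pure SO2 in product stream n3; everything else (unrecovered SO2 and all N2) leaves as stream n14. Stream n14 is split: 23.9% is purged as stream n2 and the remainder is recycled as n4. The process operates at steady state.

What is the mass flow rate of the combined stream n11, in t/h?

561.9 t/h

N2 enters only via n8 and leaves only via the purge: 306.7×0.198 = 0.239×(N2 in n14), and the separation unit passes all N2, so N2 in n11 = N2 in n14 = 254.09 t/h.
SO2 in n11: m_A = 306.7×0.802 + (1−0.239)·(1−0.736)·m_A, so m_A = 245.97/0.7991 = 307.81 t/h.
n11 = 307.81 + 254.09 = 561.9 t/h.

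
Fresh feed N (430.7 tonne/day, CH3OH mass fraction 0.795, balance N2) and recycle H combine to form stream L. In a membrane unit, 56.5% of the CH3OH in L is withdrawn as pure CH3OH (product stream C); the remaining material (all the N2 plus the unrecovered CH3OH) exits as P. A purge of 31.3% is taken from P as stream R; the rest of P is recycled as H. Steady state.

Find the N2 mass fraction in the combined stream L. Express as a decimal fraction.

0.366

N2 enters only via N and leaves only via the purge: 430.7×0.205 = 0.313×(N2 in P), and the membrane unit passes all N2, so N2 in L = N2 in P = 282.09 tonne/day.
CH3OH in L: m_A = 430.7×0.795 + (1−0.313)·(1−0.565)·m_A, so m_A = 342.41/0.7012 = 488.35 tonne/day.
L = 488.35 + 282.09 = 770.43 tonne/day.
N2 fraction in L = 282.09/770.43 = 0.366.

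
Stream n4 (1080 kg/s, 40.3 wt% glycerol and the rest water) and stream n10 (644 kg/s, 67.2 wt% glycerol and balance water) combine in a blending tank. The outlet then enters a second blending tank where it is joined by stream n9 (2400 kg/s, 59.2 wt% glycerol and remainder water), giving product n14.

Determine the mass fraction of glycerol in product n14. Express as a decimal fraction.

Overall, product flow = 4124 kg/s.
glycerol in = 1080×0.403 + 644×0.672 + 2400×0.592 = 2288.8 kg/s.
glycerol fraction in n14 = 0.555.

0.555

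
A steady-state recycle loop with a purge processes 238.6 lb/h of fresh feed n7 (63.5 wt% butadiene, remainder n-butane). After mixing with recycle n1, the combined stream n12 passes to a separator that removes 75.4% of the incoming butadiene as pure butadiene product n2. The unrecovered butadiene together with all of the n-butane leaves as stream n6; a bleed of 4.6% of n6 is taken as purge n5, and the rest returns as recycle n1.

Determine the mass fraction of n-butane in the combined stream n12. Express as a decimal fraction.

0.905

n-butane enters only via n7 and leaves only via the purge: 238.6×0.365 = 0.046×(n-butane in n6), and the separator passes all n-butane, so n-butane in n12 = n-butane in n6 = 1893.2 lb/h.
butadiene in n12: m_A = 238.6×0.635 + (1−0.046)·(1−0.754)·m_A, so m_A = 151.51/0.7653 = 197.97 lb/h.
n12 = 197.97 + 1893.2 = 2091.2 lb/h.
n-butane fraction in n12 = 1893.2/2091.2 = 0.905.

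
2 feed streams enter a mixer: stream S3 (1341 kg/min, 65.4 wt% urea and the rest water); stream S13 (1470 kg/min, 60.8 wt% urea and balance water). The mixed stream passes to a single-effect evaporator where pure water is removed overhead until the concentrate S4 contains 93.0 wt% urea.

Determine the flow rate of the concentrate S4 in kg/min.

1904 kg/min

urea entering = 1341×0.654 + 1470×0.608 = 1770.8 kg/min.
All urea reports to S4, so S4 = 1770.8/0.930 = 1904.1 kg/min.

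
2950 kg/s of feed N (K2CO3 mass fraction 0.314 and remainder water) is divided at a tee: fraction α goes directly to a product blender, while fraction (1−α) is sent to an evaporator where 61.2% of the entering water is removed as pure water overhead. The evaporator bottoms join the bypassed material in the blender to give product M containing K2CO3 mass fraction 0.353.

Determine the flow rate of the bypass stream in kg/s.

All 2950×0.314 = 926.3 kg/s of K2CO3 reaches M, so M = 926.3/0.353 = 2624.1 kg/s and vapour = 325.92 kg/s.
The evaporator receives (1−α)·2950 of feed at 0.686 water and removes 0.612 of that water:
0.612×0.686×(1−α)×2950 = 325.92
(1−α) = 325.92/1238.5 = 0.2632;  α = 0.7368.
Bypass flow = 0.7368×2950 = 2173.7 kg/s.

2174 kg/s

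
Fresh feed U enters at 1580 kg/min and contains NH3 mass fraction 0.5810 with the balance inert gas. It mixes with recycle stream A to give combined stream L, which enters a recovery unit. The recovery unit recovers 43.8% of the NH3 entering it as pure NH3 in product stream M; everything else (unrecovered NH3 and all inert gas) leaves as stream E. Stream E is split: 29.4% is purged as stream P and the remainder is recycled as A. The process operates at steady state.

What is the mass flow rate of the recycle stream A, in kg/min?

2194 kg/min

inert gas enters only via U and leaves only via the purge: 1580×0.419 = 0.294×(inert gas in E), and the recovery unit passes all inert gas, so inert gas in L = inert gas in E = 2251.8 kg/min.
NH3 in L: m_A = 1580×0.581 + (1−0.294)·(1−0.438)·m_A, so m_A = 917.98/0.6032 = 1521.8 kg/min.
E = (1−0.438)×1521.8 + 2251.8 = 3107 kg/min.
Recycle A = (1−0.294)×3107 = 2193.5 kg/min.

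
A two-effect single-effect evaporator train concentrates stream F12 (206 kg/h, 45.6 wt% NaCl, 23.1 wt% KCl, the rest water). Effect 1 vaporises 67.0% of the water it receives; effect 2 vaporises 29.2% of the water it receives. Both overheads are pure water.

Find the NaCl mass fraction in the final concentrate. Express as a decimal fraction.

water in feed = 206×0.313 = 64.478 kg/h.
After stage 1: water left = (1−0.670)×64.478 = 21.278; stream total = 162.8 kg/h.
After stage 2: water left = (1−0.292)×21.278 = 15.065; final concentrate = 156.59 kg/h.
NaCl fraction = 93.936/156.59 = 0.600.

0.600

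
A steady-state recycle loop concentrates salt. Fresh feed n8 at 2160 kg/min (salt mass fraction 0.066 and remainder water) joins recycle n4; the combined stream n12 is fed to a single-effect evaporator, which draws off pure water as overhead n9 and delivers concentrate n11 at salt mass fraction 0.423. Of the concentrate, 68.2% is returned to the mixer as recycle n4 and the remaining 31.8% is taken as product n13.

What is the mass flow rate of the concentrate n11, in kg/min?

1060 kg/min

Overall salt balance (none leaves overhead): salt in fresh feed = salt in product, i.e. 2160×0.066 = (1−0.682)·n11·0.423.
n11 = 142.56/(0.423×0.318) = 1059.8 kg/min.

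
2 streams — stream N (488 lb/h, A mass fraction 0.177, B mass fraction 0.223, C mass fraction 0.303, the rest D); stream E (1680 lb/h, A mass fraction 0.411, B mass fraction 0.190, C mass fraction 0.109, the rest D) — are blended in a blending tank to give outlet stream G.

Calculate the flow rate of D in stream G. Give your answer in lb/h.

632.1 lb/h

D out = D in = 488×0.297 + 1680×0.290 = 632.14 lb/h.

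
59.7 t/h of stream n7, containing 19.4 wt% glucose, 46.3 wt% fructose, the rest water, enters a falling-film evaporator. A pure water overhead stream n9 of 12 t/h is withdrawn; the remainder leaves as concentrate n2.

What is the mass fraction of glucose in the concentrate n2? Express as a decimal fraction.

glucose is not removed: 59.7×0.194 = 11.582 t/h of glucose enters n2.
Concentrate = 59.7 − 12 = 47.7 t/h.
Mass fraction = 11.582/47.7 = 0.243.

0.243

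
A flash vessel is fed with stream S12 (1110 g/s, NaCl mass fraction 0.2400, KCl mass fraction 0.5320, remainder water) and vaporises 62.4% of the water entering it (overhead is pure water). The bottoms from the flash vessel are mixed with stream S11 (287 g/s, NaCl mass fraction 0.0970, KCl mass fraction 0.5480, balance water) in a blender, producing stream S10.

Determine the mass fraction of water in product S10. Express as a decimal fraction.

Vapour removed = 0.624×0.228×1110 = 157.92 g/s; concentrate = 952.08 g/s.
water reaching the mixer = 95.158 (from concentrate) + 287×0.355 = 197.04 g/s.
Product flow = 952.08 + 287 = 1239.1 g/s; water fraction = 0.1590.

0.1590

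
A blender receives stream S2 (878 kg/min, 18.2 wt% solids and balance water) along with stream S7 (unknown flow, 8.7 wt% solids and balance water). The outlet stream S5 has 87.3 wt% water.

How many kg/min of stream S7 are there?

Let S7 be the unknown flow. Total out = 878 + S7.
water balance: 718.2 + 0.913·S7 = 0.873·(878 + S7)
(0.913 − 0.873)·S7 = 0.873×878 − 718.2 = 48.29
S7 = 48.29 / 0.040 = 1207.3 kg/min

1207 kg/min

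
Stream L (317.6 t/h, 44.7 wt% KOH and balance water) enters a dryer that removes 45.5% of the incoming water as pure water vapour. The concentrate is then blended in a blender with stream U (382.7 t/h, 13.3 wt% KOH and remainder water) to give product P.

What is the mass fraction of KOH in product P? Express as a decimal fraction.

0.3109

Vapour removed = 0.455×0.553×317.6 = 79.913 t/h; concentrate = 237.69 t/h.
KOH reaching the mixer = 141.97 (from concentrate) + 382.7×0.133 = 192.87 t/h.
Product flow = 237.69 + 382.7 = 620.39 t/h; KOH fraction = 0.3109.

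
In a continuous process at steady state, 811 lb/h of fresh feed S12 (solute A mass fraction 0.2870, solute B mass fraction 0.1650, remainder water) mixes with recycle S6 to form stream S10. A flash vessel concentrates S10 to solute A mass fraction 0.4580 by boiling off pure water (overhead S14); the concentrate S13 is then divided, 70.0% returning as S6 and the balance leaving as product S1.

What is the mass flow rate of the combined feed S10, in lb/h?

Overall solute A balance (none leaves overhead): solute A in fresh feed = solute A in product, i.e. 811×0.287 = (1−0.700)·S13·0.458.
S13 = 232.76/(0.458×0.300) = 1694 lb/h.
Recycle S6 = 0.700×1694 = 1185.8 lb/h.
Combined feed S10 = 811 + 1185.8 = 1996.8 lb/h.

1997 lb/h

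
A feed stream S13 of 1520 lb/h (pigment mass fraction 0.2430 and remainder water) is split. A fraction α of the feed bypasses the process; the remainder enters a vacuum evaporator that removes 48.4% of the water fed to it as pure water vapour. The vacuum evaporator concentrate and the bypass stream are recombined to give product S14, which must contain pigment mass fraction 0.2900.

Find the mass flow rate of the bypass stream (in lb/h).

All 1520×0.243 = 369.36 lb/h of pigment reaches S14, so S14 = 369.36/0.290 = 1273.7 lb/h and vapour = 246.34 lb/h.
The evaporator receives (1−α)·1520 of feed at 0.757 water and removes 0.484 of that water:
0.484×0.757×(1−α)×1520 = 246.34
(1−α) = 246.34/556.91 = 0.4423;  α = 0.5577.
Bypass flow = 0.5577×1520 = 847.64 lb/h.

847.6 lb/h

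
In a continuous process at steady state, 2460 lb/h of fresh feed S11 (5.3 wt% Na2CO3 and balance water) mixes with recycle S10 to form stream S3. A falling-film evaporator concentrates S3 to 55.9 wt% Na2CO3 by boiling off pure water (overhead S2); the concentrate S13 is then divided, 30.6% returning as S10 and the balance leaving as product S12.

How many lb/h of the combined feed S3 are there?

Overall Na2CO3 balance (none leaves overhead): Na2CO3 in fresh feed = Na2CO3 in product, i.e. 2460×0.053 = (1−0.306)·S13·0.559.
S13 = 130.38/(0.559×0.694) = 336.08 lb/h.
Recycle S10 = 0.306×336.08 = 102.84 lb/h.
Combined feed S3 = 2460 + 102.84 = 2562.8 lb/h.

2563 lb/h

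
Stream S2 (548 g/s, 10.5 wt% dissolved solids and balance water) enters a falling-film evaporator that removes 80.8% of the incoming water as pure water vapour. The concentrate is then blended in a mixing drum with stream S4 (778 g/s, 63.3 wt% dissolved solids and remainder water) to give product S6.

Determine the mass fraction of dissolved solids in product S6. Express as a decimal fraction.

Vapour removed = 0.808×0.895×548 = 396.29 g/s; concentrate = 151.71 g/s.
dissolved solids reaching the mixer = 57.54 (from concentrate) + 778×0.633 = 550.01 g/s.
Product flow = 151.71 + 778 = 929.71 g/s; dissolved solids fraction = 0.592.

0.592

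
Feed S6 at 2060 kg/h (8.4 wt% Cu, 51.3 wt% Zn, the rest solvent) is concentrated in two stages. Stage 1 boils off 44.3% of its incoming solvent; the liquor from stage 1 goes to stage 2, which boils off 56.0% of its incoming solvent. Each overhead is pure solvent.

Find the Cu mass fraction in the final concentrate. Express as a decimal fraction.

0.121

solvent in feed = 2060×0.403 = 830.18 kg/h.
After stage 1: solvent left = (1−0.443)×830.18 = 462.41; stream total = 1692.2 kg/h.
After stage 2: solvent left = (1−0.560)×462.41 = 203.46; final concentrate = 1433.3 kg/h.
Cu fraction = 173.04/1433.3 = 0.121.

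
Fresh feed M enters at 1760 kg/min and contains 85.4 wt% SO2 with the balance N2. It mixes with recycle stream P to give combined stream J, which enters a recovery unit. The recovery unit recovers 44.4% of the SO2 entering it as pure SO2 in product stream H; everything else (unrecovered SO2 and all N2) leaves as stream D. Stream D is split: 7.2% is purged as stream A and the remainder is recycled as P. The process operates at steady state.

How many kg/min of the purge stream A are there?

381.3 kg/min

N2 enters only via M and leaves only via the purge: 1760×0.146 = 0.072×(N2 in D), and the recovery unit passes all N2, so N2 in J = N2 in D = 3568.9 kg/min.
SO2 in J: m_A = 1760×0.854 + (1−0.072)·(1−0.444)·m_A, so m_A = 1503/0.4840 = 3105.2 kg/min.
D = (1−0.444)×3105.2 + 3568.9 = 5295.4 kg/min.
Purge A = 0.072×5295.4 = 381.27 kg/min.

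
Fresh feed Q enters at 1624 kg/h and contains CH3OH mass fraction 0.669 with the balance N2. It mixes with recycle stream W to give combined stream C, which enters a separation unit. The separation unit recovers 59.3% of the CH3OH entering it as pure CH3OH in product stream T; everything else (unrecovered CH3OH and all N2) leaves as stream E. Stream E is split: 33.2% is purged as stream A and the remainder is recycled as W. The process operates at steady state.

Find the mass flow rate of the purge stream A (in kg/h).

739.2 kg/h

N2 enters only via Q and leaves only via the purge: 1624×0.331 = 0.332×(N2 in E), and the separation unit passes all N2, so N2 in C = N2 in E = 1619.1 kg/h.
CH3OH in C: m_A = 1624×0.669 + (1−0.332)·(1−0.593)·m_A, so m_A = 1086.5/0.7281 = 1492.1 kg/h.
E = (1−0.593)×1492.1 + 1619.1 = 2226.4 kg/h.
Purge A = 0.332×2226.4 = 739.17 kg/h.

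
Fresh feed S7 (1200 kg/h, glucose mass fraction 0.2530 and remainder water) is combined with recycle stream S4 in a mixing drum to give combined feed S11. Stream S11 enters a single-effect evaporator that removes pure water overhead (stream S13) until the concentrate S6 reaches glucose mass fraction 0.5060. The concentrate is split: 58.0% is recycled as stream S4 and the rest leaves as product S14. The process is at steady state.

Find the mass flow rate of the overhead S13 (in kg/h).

600 kg/h

Overall glucose balance (none leaves overhead): glucose in fresh feed = glucose in product, i.e. 1200×0.253 = (1−0.580)·S6·0.506.
S6 = 303.6/(0.506×0.420) = 1428.6 kg/h.
Recycle S4 = 0.580×1428.6 = 828.57 kg/h.
Combined feed S11 = 1200 + 828.57 = 2028.6 kg/h.
Overhead S13 = S11 − S6 = 2028.6 − 1428.6 = 600 kg/h.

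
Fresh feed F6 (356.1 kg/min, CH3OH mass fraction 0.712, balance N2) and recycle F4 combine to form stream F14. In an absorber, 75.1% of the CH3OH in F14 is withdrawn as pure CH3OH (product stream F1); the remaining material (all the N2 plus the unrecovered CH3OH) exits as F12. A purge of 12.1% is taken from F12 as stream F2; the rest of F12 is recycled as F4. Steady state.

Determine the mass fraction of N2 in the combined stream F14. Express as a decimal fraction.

N2 enters only via F6 and leaves only via the purge: 356.1×0.288 = 0.121×(N2 in F12), and the absorber passes all N2, so N2 in F14 = N2 in F12 = 847.58 kg/min.
CH3OH in F14: m_A = 356.1×0.712 + (1−0.121)·(1−0.751)·m_A, so m_A = 253.54/0.7811 = 324.59 kg/min.
F14 = 324.59 + 847.58 = 1172.2 kg/min.
N2 fraction in F14 = 847.58/1172.2 = 0.723.

0.723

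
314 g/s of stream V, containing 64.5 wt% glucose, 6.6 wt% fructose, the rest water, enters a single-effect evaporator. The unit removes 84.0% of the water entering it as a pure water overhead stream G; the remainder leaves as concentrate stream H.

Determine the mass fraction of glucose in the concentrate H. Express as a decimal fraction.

glucose is not removed: 314×0.645 = 202.53 g/s of glucose enters H.
water entering = 314×0.289 = 90.746 g/s; overhead removed = 0.840×90.746 = 76.227 g/s.
Concentrate = 314 − 76.227 = 237.77 g/s.
Mass fraction = 202.53/237.77 = 0.852.

0.852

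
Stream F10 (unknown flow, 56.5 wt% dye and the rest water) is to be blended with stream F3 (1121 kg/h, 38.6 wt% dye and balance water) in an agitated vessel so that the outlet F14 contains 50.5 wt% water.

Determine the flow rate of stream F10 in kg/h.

Let F10 be the unknown flow. Total out = 1121 + F10.
water balance: 688.29 + 0.435·F10 = 0.505·(1121 + F10)
(0.435 − 0.505)·F10 = 0.505×1121 − 688.29 = -122.19
F10 = -122.19 / -0.070 = 1745.6 kg/h

1746 kg/h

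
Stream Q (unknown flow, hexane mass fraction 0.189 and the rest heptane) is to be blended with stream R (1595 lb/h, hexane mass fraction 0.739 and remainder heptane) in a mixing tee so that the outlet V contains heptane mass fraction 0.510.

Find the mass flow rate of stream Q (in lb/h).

1319 lb/h

Let Q be the unknown flow. Total out = 1595 + Q.
heptane balance: 416.3 + 0.811·Q = 0.510·(1595 + Q)
(0.811 − 0.510)·Q = 0.510×1595 − 416.3 = 397.16
Q = 397.16 / 0.301 = 1319.5 lb/h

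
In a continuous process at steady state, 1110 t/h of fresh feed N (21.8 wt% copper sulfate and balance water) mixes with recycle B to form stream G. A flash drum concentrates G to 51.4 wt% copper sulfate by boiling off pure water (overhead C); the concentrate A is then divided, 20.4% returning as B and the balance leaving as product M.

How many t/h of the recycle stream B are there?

120.7 t/h

Overall copper sulfate balance (none leaves overhead): copper sulfate in fresh feed = copper sulfate in product, i.e. 1110×0.218 = (1−0.204)·A·0.514.
A = 241.98/(0.514×0.796) = 591.43 t/h.
Recycle B = 0.204×591.43 = 120.65 t/h.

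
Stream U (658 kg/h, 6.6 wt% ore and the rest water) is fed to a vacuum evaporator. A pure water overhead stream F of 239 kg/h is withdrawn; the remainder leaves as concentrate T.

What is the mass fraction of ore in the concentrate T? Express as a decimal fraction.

ore is not removed: 658×0.066 = 43.428 kg/h of ore enters T.
Concentrate = 658 − 239 = 419 kg/h.
Mass fraction = 43.428/419 = 0.104.

0.104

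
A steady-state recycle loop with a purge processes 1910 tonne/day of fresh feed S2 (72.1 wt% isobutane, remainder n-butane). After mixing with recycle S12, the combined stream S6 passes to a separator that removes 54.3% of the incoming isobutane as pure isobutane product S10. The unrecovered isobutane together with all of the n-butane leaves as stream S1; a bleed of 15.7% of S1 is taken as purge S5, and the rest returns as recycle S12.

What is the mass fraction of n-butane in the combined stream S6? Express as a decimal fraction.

n-butane enters only via S2 and leaves only via the purge: 1910×0.279 = 0.157×(n-butane in S1), and the separator passes all n-butane, so n-butane in S6 = n-butane in S1 = 3394.2 tonne/day.
isobutane in S6: m_A = 1910×0.721 + (1−0.157)·(1−0.543)·m_A, so m_A = 1377.1/0.6147 = 2240.1 tonne/day.
S6 = 2240.1 + 3394.2 = 5634.3 tonne/day.
n-butane fraction in S6 = 3394.2/5634.3 = 0.6024.

0.6024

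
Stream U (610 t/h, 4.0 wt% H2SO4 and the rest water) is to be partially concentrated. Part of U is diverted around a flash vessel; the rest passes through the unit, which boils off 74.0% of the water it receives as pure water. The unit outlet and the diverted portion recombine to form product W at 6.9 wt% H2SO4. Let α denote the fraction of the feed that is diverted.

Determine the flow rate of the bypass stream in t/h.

All 610×0.040 = 24.4 t/h of H2SO4 reaches W, so W = 24.4/0.069 = 353.62 t/h and vapour = 256.38 t/h.
The evaporator receives (1−α)·610 of feed at 0.960 water and removes 0.740 of that water:
0.740×0.960×(1−α)×610 = 256.38
(1−α) = 256.38/433.34 = 0.5916;  α = 0.4084.
Bypass flow = 0.4084×610 = 249.11 t/h.

249.1 t/h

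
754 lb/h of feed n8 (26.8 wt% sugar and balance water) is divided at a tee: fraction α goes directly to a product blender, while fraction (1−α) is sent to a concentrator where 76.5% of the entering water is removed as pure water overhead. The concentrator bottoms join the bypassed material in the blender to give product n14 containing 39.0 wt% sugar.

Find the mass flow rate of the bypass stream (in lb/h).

All 754×0.268 = 202.07 lb/h of sugar reaches n14, so n14 = 202.07/0.390 = 518.13 lb/h and vapour = 235.87 lb/h.
The evaporator receives (1−α)·754 of feed at 0.732 water and removes 0.765 of that water:
0.765×0.732×(1−α)×754 = 235.87
(1−α) = 235.87/422.22 = 0.5586;  α = 0.4414.
Bypass flow = 0.4414×754 = 332.79 lb/h.

332.8 lb/h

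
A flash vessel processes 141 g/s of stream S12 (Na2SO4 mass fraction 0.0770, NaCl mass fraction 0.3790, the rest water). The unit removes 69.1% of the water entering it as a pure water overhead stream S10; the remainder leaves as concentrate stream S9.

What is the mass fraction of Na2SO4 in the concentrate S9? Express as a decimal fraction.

0.1234

Na2SO4 is not removed: 141×0.077 = 10.857 g/s of Na2SO4 enters S9.
water entering = 141×0.544 = 76.704 g/s; overhead removed = 0.691×76.704 = 53.002 g/s.
Concentrate = 141 − 53.002 = 87.998 g/s.
Mass fraction = 10.857/87.998 = 0.1234.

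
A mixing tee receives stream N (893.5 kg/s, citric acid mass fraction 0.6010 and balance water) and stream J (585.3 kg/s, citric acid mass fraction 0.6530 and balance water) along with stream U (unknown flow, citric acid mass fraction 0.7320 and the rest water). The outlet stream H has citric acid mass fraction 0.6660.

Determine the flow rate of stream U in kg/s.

995.2 kg/s

Let U be the unknown flow. Total out = 1478.8 + U.
citric acid balance: 919.19 + 0.732·U = 0.666·(1478.8 + U)
(0.732 − 0.666)·U = 0.666×1478.8 − 919.19 = 65.686
U = 65.686 / 0.066 = 995.25 kg/s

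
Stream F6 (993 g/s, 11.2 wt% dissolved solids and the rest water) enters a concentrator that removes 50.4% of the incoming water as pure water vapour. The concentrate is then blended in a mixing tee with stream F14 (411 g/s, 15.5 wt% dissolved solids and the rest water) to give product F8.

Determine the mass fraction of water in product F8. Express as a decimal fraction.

0.8177

Vapour removed = 0.504×0.888×993 = 444.42 g/s; concentrate = 548.58 g/s.
water reaching the mixer = 437.36 (from concentrate) + 411×0.845 = 784.66 g/s.
Product flow = 548.58 + 411 = 959.58 g/s; water fraction = 0.8177.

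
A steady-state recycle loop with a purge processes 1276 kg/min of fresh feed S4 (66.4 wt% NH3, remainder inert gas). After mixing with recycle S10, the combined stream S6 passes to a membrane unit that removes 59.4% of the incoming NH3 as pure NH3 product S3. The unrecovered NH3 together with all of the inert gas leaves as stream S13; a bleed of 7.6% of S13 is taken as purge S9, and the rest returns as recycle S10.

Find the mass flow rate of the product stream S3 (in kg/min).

NH3 in S6: m_A = 1276×0.664 + (1−0.076)·(1−0.594)·m_A, so m_A = 847.26/0.6249 = 1355.9 kg/min.
Product S3 = 0.594×1355.9 = 805.43 kg/min.

805.4 kg/min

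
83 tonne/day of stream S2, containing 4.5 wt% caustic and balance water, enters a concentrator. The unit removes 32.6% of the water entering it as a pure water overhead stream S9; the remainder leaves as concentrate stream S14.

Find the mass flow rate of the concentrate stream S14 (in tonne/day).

water entering = 83×0.955 = 79.265 tonne/day; overhead removed = 0.326×79.265 = 25.84 tonne/day.
Concentrate = 83 − 25.84 = 57.16 tonne/day.

57.16 tonne/day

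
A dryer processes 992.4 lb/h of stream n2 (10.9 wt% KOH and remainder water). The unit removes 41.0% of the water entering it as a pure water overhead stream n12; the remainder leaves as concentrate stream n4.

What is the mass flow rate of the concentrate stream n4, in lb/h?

629.9 lb/h

water entering = 992.4×0.891 = 884.23 lb/h; overhead removed = 0.410×884.23 = 362.53 lb/h.
Concentrate = 992.4 − 362.53 = 629.87 lb/h.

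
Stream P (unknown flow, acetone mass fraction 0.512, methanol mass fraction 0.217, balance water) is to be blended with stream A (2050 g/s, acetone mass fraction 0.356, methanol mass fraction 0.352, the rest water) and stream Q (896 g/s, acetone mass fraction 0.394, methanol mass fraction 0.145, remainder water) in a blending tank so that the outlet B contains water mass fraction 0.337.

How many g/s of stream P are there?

Let P be the unknown flow. Total out = 2946 + P.
water balance: 1011.7 + 0.271·P = 0.337·(2946 + P)
(0.271 − 0.337)·P = 0.337×2946 − 1011.7 = -18.854
P = -18.854 / -0.066 = 285.67 g/s

285.7 g/s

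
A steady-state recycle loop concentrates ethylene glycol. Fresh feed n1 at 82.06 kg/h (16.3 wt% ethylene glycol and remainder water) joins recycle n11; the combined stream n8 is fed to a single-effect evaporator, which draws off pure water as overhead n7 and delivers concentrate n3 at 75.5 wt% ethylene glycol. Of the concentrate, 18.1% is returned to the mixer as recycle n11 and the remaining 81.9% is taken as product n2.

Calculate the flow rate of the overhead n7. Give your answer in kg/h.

64.34 kg/h

Overall ethylene glycol balance (none leaves overhead): ethylene glycol in fresh feed = ethylene glycol in product, i.e. 82.06×0.163 = (1−0.181)·n3·0.755.
n3 = 13.376/(0.755×0.819) = 21.632 kg/h.
Recycle n11 = 0.181×21.632 = 3.9153 kg/h.
Combined feed n8 = 82.06 + 3.9153 = 85.975 kg/h.
Overhead n7 = n8 − n3 = 85.975 − 21.632 = 64.344 kg/h.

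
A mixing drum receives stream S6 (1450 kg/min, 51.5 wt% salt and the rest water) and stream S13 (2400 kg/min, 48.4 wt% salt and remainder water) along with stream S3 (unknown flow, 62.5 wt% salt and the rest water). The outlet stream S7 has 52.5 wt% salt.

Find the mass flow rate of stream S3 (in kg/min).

Let S3 be the unknown flow. Total out = 3850 + S3.
salt balance: 1908.3 + 0.625·S3 = 0.525·(3850 + S3)
(0.625 − 0.525)·S3 = 0.525×3850 − 1908.3 = 112.9
S3 = 112.9 / 0.100 = 1129 kg/min

1129 kg/min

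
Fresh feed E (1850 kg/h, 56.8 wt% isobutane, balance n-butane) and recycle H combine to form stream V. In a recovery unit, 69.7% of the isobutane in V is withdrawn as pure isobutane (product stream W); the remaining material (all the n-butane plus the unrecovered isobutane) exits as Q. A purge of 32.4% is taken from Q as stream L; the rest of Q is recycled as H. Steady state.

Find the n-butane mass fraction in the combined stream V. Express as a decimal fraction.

n-butane enters only via E and leaves only via the purge: 1850×0.432 = 0.324×(n-butane in Q), and the recovery unit passes all n-butane, so n-butane in V = n-butane in Q = 2466.7 kg/h.
isobutane in V: m_A = 1850×0.568 + (1−0.324)·(1−0.697)·m_A, so m_A = 1050.8/0.7952 = 1321.5 kg/h.
V = 1321.5 + 2466.7 = 3788.1 kg/h.
n-butane fraction in V = 2466.7/3788.1 = 0.6512.

0.6512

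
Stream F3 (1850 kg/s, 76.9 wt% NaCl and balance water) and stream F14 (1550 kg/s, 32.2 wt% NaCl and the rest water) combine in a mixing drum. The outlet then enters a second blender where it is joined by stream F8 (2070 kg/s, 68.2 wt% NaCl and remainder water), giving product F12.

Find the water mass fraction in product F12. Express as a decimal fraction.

0.391

Overall, product flow = 5470 kg/s.
water in = 1850×0.231 + 1550×0.678 + 2070×0.318 = 2136.5 kg/s.
water fraction in F12 = 0.391.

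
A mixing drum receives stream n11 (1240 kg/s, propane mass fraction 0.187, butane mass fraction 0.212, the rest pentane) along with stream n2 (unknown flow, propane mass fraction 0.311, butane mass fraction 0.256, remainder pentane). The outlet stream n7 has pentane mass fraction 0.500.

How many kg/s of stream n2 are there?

Let n2 be the unknown flow. Total out = 1240 + n2.
pentane balance: 745.24 + 0.433·n2 = 0.500·(1240 + n2)
(0.433 − 0.500)·n2 = 0.500×1240 − 745.24 = -125.24
n2 = -125.24 / -0.067 = 1869.3 kg/s

1869 kg/s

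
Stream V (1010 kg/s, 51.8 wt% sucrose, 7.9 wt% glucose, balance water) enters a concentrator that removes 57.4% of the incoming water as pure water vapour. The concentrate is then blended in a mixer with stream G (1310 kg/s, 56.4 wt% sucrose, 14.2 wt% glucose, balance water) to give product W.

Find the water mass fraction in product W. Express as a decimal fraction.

Vapour removed = 0.574×0.403×1010 = 233.64 kg/s; concentrate = 776.36 kg/s.
water reaching the mixer = 173.39 (from concentrate) + 1310×0.294 = 558.53 kg/s.
Product flow = 776.36 + 1310 = 2086.4 kg/s; water fraction = 0.268.

0.268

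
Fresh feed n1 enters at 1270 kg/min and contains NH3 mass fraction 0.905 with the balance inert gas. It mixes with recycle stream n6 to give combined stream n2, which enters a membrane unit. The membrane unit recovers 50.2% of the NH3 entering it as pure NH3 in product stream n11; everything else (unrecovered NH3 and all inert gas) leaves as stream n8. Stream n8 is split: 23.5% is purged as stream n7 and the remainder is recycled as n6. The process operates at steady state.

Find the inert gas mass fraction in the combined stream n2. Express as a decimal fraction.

inert gas enters only via n1 and leaves only via the purge: 1270×0.095 = 0.235×(inert gas in n8), and the membrane unit passes all inert gas, so inert gas in n2 = inert gas in n8 = 513.4 kg/min.
NH3 in n2: m_A = 1270×0.905 + (1−0.235)·(1−0.502)·m_A, so m_A = 1149.4/0.6190 = 1856.7 kg/min.
n2 = 1856.7 + 513.4 = 2370.1 kg/min.
inert gas fraction in n2 = 513.4/2370.1 = 0.217.

0.217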